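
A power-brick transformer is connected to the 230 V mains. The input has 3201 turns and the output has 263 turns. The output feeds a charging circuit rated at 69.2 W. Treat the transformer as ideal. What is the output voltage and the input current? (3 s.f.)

V_out ≈ 18.9 V, I_in ≈ 0.301 A

V_out = V_in × N_out/N_in = 230 × 263/3201 = 18.897 V.
I_out = P/V_out = 69.2/18.897 = 3.6619 A.
I_in = I_out × N_out/N_in = 3.6619 × 263/3201 = 0.301 A.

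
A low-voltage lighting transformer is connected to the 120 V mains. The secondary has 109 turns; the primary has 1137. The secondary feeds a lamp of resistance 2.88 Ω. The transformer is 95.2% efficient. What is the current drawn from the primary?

V_s = 120 × 109/1137 = 11.504 V.
I_s = V_s/R = 11.504/2.88 = 3.9944 A.
P_out = V_s I_s = 11.504 × 3.9944 = 45.952 W.
P_in = P_out/η = 45.952/0.952 = 48.269 W.
I_p = P_in/V_p = 48.269/120 = 0.402 A.

I_p ≈ 0.402 A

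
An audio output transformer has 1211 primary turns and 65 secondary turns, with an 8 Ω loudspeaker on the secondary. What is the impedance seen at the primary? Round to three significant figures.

Z_p = (N_p/N_s)² × Z_s = (1211/65)² × 8 = 2780 Ω.

Z_p ≈ 2780 Ω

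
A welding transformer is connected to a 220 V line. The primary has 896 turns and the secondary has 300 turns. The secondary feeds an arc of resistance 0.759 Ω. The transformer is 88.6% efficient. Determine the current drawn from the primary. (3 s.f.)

I_p ≈ 36.7 A

V_s = 220 × 300/896 = 73.661 V.
I_s = V_s/R = 73.661/0.759 = 97.050 A.
P_out = V_s I_s = 73.661 × 97.050 = 7148.7 W.
P_in = P_out/η = 7148.7/0.886 = 8068.6 W.
I_p = P_in/V_p = 8068.6/220 = 36.7 A.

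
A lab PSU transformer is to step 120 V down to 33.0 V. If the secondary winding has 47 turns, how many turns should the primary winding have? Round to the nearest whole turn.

N_p = 171 turns

N_p/N_s = V_p/V_s, so N_p = 47 × 120/33.0 = 170.9 ≈ 171 turns.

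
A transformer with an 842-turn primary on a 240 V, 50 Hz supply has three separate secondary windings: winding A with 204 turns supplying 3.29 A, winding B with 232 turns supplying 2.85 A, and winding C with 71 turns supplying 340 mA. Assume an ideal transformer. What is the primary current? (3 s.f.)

V_A = 240 × 204/842 = 58.147 V; V_B = 240 × 232/842 = 66.128 V; V_C = 240 × 71/842 = 20.238 V.
P_out = V_A I_A + V_B I_B + V_C I_C = 58.147×3.29 + 66.128×2.85 + 20.238×0.340 = 191.30 + 188.47 + 6.8808 = 386.65 W.
Ideal ⇒ P_in = P_out, so I_p = P_out/V_p = 386.65/240 = 1.61 A.

I_p ≈ 1.61 A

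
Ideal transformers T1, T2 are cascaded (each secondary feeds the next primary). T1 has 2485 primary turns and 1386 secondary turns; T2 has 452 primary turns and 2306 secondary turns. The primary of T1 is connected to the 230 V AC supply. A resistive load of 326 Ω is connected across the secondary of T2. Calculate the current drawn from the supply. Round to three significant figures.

Secondary of T1: V = 230.00 × 1386/2485 = 128.28 V.
Secondary of T2: V = 128.28 × 2306/452 = 654.46 V.
I_load = 654.46/326 = 2.0076 A, so P_out = 654.46 × 2.0076 = 1313.9 W.
All ideal ⇒ P_in = P_out, so I_supply = 1313.9/230 = 5.71 A.

I_supply ≈ 5.71 A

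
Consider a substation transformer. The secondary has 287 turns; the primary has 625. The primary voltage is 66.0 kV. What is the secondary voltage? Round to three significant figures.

V_s/V_p = N_s/N_p, so V_s = 66000 × 287/625 = 30300 V.

V_s ≈ 30300 V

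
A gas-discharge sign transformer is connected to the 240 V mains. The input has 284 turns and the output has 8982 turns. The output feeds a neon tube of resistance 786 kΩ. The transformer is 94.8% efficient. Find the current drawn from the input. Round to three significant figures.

I_in ≈ 0.322 A

V_out = 240 × 8982/284 = 7590.4 V.
I_out = V_out/R = 7590.4/786000 = 0.0096570 A.
P_out = V_out I_out = 7590.4 × 0.0096570 = 73.301 W.
P_in = P_out/η = 73.301/0.948 = 77.322 W.
I_in = P_in/V_in = 77.322/240 = 0.322 A.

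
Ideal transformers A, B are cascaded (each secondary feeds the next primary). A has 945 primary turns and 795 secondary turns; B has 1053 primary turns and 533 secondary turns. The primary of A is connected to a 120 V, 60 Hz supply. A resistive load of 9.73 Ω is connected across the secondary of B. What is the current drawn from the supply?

I_supply ≈ 2.24 A

Secondary of A: V = 120.00 × 795/945 = 100.95 V.
Secondary of B: V = 100.95 × 533/1053 = 51.099 V.
I_load = 51.099/9.73 = 5.2517 A, so P_out = 51.099 × 5.2517 = 268.36 W.
All ideal ⇒ P_in = P_out, so I_supply = 268.36/120 = 2.24 A.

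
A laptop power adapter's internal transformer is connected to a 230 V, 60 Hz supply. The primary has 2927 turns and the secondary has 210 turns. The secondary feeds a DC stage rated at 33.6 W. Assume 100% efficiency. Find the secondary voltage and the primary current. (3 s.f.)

V_s ≈ 16.5 V, I_p ≈ 0.146 A

V_s = V_p × N_s/N_p = 230 × 210/2927 = 16.502 V.
I_s = P/V_s = 33.6/16.502 = 2.0362 A.
I_p = I_s × N_s/N_p = 2.0362 × 210/2927 = 0.146 A.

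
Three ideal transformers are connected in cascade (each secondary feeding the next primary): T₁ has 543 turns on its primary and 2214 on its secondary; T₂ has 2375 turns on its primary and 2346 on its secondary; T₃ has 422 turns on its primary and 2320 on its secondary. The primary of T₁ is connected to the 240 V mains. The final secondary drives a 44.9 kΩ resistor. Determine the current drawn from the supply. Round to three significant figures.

I_supply ≈ 2.62 A

Secondary of T₁: V = 240.00 × 2214/543 = 978.56 V.
Secondary of T₂: V = 978.56 × 2346/2375 = 966.61 V.
Secondary of T₃: V = 966.61 × 2320/422 = 5314.1 V.
I_load = 5314.1/44900 = 0.11835 A, so P_out = 5314.1 × 0.11835 = 628.94 W.
All ideal ⇒ P_in = P_out, so I_supply = 628.94/240 = 2.62 A.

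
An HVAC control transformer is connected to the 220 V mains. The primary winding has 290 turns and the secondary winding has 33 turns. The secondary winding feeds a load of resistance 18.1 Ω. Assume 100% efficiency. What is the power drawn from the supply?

P ≈ 34.6 W

V_s = V_p × N_s/N_p = 220 × 33/290 = 25.034 V.
I_s = V_s/R = 25.034/18.1 = 1.3831 A.
I_p = I_s × N_s/N_p = 1.3831 × 33/290 = 0.15739 A.
P = V_p I_p = 220 × 0.15739 = 34.6 W.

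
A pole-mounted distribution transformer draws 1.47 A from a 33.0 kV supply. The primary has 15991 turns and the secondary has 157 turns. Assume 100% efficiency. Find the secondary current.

I_s/I_p = N_p/N_s, so I_s = 1.47 × 15991/157 = 150 A.

I_s ≈ 150 A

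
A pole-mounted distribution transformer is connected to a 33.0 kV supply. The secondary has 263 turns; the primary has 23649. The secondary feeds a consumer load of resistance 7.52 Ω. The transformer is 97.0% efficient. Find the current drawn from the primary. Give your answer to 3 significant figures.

V_s = 33000 × 263/23649 = 366.99 V.
I_s = V_s/R = 366.99/7.52 = 48.802 A.
P_out = V_s I_s = 366.99 × 48.802 = 17910 W.
P_in = P_out/η = 17910/0.970 = 18464 W.
I_p = P_in/V_p = 18464/33000 = 0.560 A.

I_p ≈ 0.560 A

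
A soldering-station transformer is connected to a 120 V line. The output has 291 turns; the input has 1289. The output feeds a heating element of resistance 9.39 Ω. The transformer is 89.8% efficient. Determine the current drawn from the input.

V_out = 120 × 291/1289 = 27.091 V.
I_out = V_out/R = 27.091/9.39 = 2.8851 A.
P_out = V_out I_out = 27.091 × 2.8851 = 78.159 W.
P_in = P_out/η = 78.159/0.898 = 87.036 W.
I_in = P_in/V_in = 87.036/120 = 0.725 A.

I_in ≈ 0.725 A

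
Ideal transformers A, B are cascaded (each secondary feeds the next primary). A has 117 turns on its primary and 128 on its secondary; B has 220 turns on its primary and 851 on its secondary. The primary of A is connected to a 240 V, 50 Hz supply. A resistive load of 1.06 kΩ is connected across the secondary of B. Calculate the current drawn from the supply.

Secondary of A: V = 240.00 × 128/117 = 262.56 V.
Secondary of B: V = 262.56 × 851/220 = 1015.6 V.
I_load = 1015.6/1060 = 0.95816 A, so P_out = 1015.6 × 0.95816 = 973.15 W.
All ideal ⇒ P_in = P_out, so I_supply = 973.15/240 = 4.05 A.

I_supply ≈ 4.05 A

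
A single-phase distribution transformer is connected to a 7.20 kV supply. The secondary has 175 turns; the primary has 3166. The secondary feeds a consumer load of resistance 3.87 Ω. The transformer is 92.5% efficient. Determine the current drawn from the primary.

I_p ≈ 6.15 A

V_s = 7200 × 175/3166 = 397.98 V.
I_s = V_s/R = 397.98/3.87 = 102.84 A.
P_out = V_s I_s = 397.98 × 102.84 = 40927 W.
P_in = P_out/η = 40927/0.925 = 44245 W.
I_p = P_in/V_p = 44245/7200 = 6.15 A.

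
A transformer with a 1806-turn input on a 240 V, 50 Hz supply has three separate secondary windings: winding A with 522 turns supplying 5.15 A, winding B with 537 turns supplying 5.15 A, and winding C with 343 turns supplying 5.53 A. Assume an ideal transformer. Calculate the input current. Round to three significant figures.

V_A = 240 × 522/1806 = 69.369 V; V_B = 240 × 537/1806 = 71.362 V; V_C = 240 × 343/1806 = 45.581 V.
P_out = V_A I_A + V_B I_B + V_C I_C = 69.369×5.15 + 71.362×5.15 + 45.581×5.53 = 357.25 + 367.51 + 252.07 = 976.83 W.
Ideal ⇒ P_in = P_out, so I_in = P_out/V_in = 976.83/240 = 4.07 A.

I_in ≈ 4.07 A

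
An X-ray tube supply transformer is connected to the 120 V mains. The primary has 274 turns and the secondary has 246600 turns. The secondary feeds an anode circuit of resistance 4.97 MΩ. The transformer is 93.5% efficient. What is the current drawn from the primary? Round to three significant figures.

I_p ≈ 20.9 A

V_s = 120 × 246600/274 = 108000 V.
I_s = V_s/R = 108000/(4.97×10^6) = 0.021730 A.
P_out = V_s I_s = 108000 × 0.021730 = 2346.9 W.
P_in = P_out/η = 2346.9/0.935 = 2510.0 W.
I_p = P_in/V_p = 2510.0/120 = 20.9 A.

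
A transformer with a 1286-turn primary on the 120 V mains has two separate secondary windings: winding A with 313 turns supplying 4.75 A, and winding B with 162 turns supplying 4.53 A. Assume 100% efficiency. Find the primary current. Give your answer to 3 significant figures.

V_A = 120 × 313/1286 = 29.207 V; V_B = 120 × 162/1286 = 15.117 V.
P_out = V_A I_A + V_B I_B = 29.207×4.75 + 15.117×4.53 = 138.73 + 68.478 = 207.21 W.
Ideal ⇒ P_in = P_out, so I_p = P_out/V_p = 207.21/120 = 1.73 A.

I_p ≈ 1.73 A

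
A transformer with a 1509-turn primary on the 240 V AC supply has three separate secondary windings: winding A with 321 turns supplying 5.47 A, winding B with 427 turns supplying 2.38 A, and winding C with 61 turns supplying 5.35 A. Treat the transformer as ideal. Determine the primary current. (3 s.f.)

V_A = 240 × 321/1509 = 51.054 V; V_B = 240 × 427/1509 = 67.913 V; V_C = 240 × 61/1509 = 9.7018 V.
P_out = V_A I_A + V_B I_B + V_C I_C = 51.054×5.47 + 67.913×2.38 + 9.7018×5.35 = 279.26 + 161.63 + 51.905 = 492.80 W.
Ideal ⇒ P_in = P_out, so I_p = P_out/V_p = 492.80/240 = 2.05 A.

I_p ≈ 2.05 A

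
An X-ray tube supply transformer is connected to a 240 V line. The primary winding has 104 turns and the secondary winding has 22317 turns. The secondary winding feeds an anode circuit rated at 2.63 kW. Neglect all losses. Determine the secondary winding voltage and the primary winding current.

V_s ≈ 51500 V, I_p ≈ 11.0 A

V_s = V_p × N_s/N_p = 240 × 22317/104 = 51501 V.
I_s = P/V_s = 2630/51501 = 0.051067 A.
I_p = I_s × N_s/N_p = 0.051067 × 22317/104 = 11.0 A.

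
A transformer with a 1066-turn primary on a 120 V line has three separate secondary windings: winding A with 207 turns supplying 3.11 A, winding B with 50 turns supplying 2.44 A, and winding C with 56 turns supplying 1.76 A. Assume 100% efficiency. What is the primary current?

I_p ≈ 0.811 A

V_A = 120 × 207/1066 = 23.302 V; V_B = 120 × 50/1066 = 5.6285 V; V_C = 120 × 56/1066 = 6.3039 V.
P_out = V_A I_A + V_B I_B + V_C I_C = 23.302×3.11 + 5.6285×2.44 + 6.3039×1.76 = 72.469 + 13.734 + 11.095 = 97.298 W.
Ideal ⇒ P_in = P_out, so I_p = P_out/V_p = 97.298/120 = 0.811 A.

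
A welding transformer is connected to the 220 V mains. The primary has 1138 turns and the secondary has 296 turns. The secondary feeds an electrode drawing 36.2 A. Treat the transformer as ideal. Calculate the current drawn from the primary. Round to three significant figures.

For an ideal transformer I_p N_p = I_s N_s, so I_p = 36.2 × 296/1138 = 9.42 A.

I_p ≈ 9.42 A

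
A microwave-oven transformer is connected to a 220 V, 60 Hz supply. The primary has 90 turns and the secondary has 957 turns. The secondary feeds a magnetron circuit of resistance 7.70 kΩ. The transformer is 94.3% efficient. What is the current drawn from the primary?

I_p ≈ 3.43 A

V_s = 220 × 957/90 = 2339.3 V.
I_s = V_s/R = 2339.3/7700 = 0.30381 A.
P_out = V_s I_s = 2339.3 × 0.30381 = 710.71 W.
P_in = P_out/η = 710.71/0.943 = 753.67 W.
I_p = P_in/V_p = 753.67/220 = 3.43 A.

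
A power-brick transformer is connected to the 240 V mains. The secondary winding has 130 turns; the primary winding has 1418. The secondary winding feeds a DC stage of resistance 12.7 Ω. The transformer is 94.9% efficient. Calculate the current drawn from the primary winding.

I_p ≈ 0.167 A

V_s = 240 × 130/1418 = 22.003 V.
I_s = V_s/R = 22.003/12.7 = 1.7325 A.
P_out = V_s I_s = 22.003 × 1.7325 = 38.120 W.
P_in = P_out/η = 38.120/0.949 = 40.169 W.
I_p = P_in/V_p = 40.169/240 = 0.167 A.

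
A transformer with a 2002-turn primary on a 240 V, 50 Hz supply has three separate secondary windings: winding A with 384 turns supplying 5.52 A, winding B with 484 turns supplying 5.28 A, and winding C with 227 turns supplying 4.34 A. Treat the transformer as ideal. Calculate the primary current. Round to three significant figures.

V_A = 240 × 384/2002 = 46.034 V; V_B = 240 × 484/2002 = 58.022 V; V_C = 240 × 227/2002 = 27.213 V.
P_out = V_A I_A + V_B I_B + V_C I_C = 46.034×5.52 + 58.022×5.28 + 27.213×4.34 = 254.11 + 306.36 + 118.10 = 678.57 W.
Ideal ⇒ P_in = P_out, so I_p = P_out/V_p = 678.57/240 = 2.83 A.

I_p ≈ 2.83 A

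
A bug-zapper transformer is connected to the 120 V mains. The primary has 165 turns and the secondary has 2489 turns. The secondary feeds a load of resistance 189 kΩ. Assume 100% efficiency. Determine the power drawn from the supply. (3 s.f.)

V_s = V_p × N_s/N_p = 120 × 2489/165 = 1810.2 V.
I_s = V_s/R = 1810.2/189000 = 0.0095777 A.
I_p = I_s × N_s/N_p = 0.0095777 × 2489/165 = 0.14448 A.
P = V_p I_p = 120 × 0.14448 = 17.3 W.

P ≈ 17.3 W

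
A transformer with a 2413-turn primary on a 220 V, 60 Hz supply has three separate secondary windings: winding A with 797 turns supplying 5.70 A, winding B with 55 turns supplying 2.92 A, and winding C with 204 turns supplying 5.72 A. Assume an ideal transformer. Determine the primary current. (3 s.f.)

V_A = 220 × 797/2413 = 72.665 V; V_B = 220 × 55/2413 = 5.0145 V; V_C = 220 × 204/2413 = 18.599 V.
P_out = V_A I_A + V_B I_B + V_C I_C = 72.665×5.70 + 5.0145×2.92 + 18.599×5.72 = 414.19 + 14.642 + 106.39 = 535.22 W.
Ideal ⇒ P_in = P_out, so I_p = P_out/V_p = 535.22/220 = 2.43 A.

I_p ≈ 2.43 A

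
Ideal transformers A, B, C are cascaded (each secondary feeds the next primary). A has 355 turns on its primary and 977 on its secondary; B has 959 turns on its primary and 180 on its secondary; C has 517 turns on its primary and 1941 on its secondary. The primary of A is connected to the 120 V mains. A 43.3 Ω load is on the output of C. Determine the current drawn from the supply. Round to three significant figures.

After A: V = 120.00 × 977/355 = 330.25 V.
After B: V = 330.25 × 180/959 = 61.987 V.
After C: V = 61.987 × 1941/517 = 232.72 V.
I_load = 232.72/43.3 = 5.3746 A, so P_out = 232.72 × 5.3746 = 1250.8 W.
All ideal ⇒ P_in = P_out, so I_supply = 1250.8/120 = 10.4 A.

I_supply ≈ 10.4 A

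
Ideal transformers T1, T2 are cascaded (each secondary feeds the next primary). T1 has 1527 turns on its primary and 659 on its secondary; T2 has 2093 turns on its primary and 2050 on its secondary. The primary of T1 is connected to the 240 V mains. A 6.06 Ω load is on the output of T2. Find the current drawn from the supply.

I_supply ≈ 7.08 A

After T1: V = 240.00 × 659/1527 = 103.58 V.
After T2: V = 103.58 × 2050/2093 = 101.45 V.
I_load = 101.45/6.06 = 16.741 A, so P_out = 101.45 × 16.741 = 1698.3 W.
All ideal ⇒ P_in = P_out, so I_supply = 1698.3/240 = 7.08 A.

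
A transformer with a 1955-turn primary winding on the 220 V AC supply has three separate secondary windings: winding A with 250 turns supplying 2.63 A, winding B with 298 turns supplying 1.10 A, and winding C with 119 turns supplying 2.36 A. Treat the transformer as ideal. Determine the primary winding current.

I_p ≈ 0.648 A

V_A = 220 × 250/1955 = 28.133 V; V_B = 220 × 298/1955 = 33.535 V; V_C = 220 × 119/1955 = 13.391 V.
P_out = V_A I_A + V_B I_B + V_C I_C = 28.133×2.63 + 33.535×1.10 + 13.391×2.36 = 73.990 + 36.888 + 31.603 = 142.48 W.
Ideal ⇒ P_in = P_out, so I_p = P_out/V_p = 142.48/220 = 0.648 A.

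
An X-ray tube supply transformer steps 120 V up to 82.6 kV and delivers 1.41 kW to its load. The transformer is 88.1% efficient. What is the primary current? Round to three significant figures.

P_in = P_out/η = 1410/0.881 = 1600.5 W.
I_p = P_in/V_p = 1600.5/120 = 13.3 A.

I_p ≈ 13.3 A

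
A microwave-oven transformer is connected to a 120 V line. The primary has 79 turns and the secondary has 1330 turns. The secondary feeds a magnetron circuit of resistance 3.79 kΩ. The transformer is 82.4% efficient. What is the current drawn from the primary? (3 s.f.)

I_p ≈ 10.9 A

V_s = 120 × 1330/79 = 2020.3 V.
I_s = V_s/R = 2020.3/3790 = 0.53305 A.
P_out = V_s I_s = 2020.3 × 0.53305 = 1076.9 W.
P_in = P_out/η = 1076.9/0.824 = 1306.9 W.
I_p = P_in/V_p = 1306.9/120 = 10.9 A.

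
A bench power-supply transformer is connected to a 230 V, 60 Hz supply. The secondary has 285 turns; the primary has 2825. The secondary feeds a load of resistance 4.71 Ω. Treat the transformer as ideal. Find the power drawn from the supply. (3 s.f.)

V_s = V_p × N_s/N_p = 230 × 285/2825 = 23.204 V.
I_s = V_s/R = 23.204/4.71 = 4.9264 A.
I_p = I_s × N_s/N_p = 4.9264 × 285/2825 = 0.49700 A.
P = V_p I_p = 230 × 0.49700 = 114 W.

P ≈ 114 W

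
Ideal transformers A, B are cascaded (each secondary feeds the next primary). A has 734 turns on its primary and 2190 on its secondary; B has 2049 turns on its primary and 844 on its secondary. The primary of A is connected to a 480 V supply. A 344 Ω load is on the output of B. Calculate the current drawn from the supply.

After A: V = 480.00 × 2190/734 = 1432.2 V.
After B: V = 1432.2 × 844/2049 = 589.92 V.
I_load = 589.92/344 = 1.7149 A, so P_out = 589.92 × 1.7149 = 1011.6 W.
All ideal ⇒ P_in = P_out, so I_supply = 1011.6/480 = 2.11 A.

I_supply ≈ 2.11 A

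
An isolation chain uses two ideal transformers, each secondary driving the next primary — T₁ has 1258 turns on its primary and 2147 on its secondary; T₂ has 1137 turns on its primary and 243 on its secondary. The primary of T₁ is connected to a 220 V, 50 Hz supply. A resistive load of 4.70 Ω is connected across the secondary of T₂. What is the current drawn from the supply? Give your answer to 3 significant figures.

I_supply ≈ 6.23 A

After T₁: V = 220.00 × 2147/1258 = 375.47 V.
After T₂: V = 375.47 × 243/1137 = 80.245 V.
I_load = 80.245/4.70 = 17.073 A, so P_out = 80.245 × 17.073 = 1370.1 W.
All ideal ⇒ P_in = P_out, so I_supply = 1370.1/220 = 6.23 A.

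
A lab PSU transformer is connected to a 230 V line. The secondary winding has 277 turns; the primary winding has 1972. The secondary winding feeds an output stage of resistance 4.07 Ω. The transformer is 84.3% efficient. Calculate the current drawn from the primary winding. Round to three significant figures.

I_p ≈ 1.32 A

V_s = 230 × 277/1972 = 32.307 V.
I_s = V_s/R = 32.307/4.07 = 7.9379 A.
P_out = V_s I_s = 32.307 × 7.9379 = 256.45 W.
P_in = P_out/η = 256.45/0.843 = 304.21 W.
I_p = P_in/V_p = 304.21/230 = 1.32 A.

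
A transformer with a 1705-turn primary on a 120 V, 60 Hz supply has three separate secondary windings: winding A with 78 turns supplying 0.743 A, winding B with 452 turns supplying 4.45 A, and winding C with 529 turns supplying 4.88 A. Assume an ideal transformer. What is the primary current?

I_p ≈ 2.73 A

V_A = 120 × 78/1705 = 5.4897 V; V_B = 120 × 452/1705 = 31.812 V; V_C = 120 × 529/1705 = 37.232 V.
P_out = V_A I_A + V_B I_B + V_C I_C = 5.4897×0.743 + 31.812×4.45 + 37.232×4.88 = 4.0789 + 141.56 + 181.69 = 327.33 W.
Ideal ⇒ P_in = P_out, so I_p = P_out/V_p = 327.33/120 = 2.73 A.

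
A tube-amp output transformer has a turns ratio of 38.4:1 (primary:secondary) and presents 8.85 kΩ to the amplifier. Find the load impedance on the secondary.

Z_s = Z_p/(N_p/N_s)² = 8850/38.4² = 6.00 Ω.

Z_s ≈ 6.00 Ω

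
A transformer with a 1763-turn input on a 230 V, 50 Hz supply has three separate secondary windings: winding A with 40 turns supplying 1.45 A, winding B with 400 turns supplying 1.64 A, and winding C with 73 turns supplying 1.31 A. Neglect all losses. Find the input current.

V_A = 230 × 40/1763 = 5.2184 V; V_B = 230 × 400/1763 = 52.184 V; V_C = 230 × 73/1763 = 9.5235 V.
P_out = V_A I_A + V_B I_B + V_C I_C = 5.2184×1.45 + 52.184×1.64 + 9.5235×1.31 = 7.5666 + 85.581 + 12.476 = 105.62 W.
Ideal ⇒ P_in = P_out, so I_in = P_out/V_in = 105.62/230 = 0.459 A.

I_in ≈ 0.459 A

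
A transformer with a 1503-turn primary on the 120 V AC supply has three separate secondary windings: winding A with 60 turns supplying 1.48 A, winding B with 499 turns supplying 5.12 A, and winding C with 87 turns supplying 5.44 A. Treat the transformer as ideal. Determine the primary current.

V_A = 120 × 60/1503 = 4.7904 V; V_B = 120 × 499/1503 = 39.840 V; V_C = 120 × 87/1503 = 6.9461 V.
P_out = V_A I_A + V_B I_B + V_C I_C = 4.7904×1.48 + 39.840×5.12 + 6.9461×5.44 = 7.0898 + 203.98 + 37.787 = 248.86 W.
Ideal ⇒ P_in = P_out, so I_p = P_out/V_p = 248.86/120 = 2.07 A.

I_p ≈ 2.07 A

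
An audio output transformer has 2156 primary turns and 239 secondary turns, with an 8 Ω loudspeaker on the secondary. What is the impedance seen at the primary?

Z_p = (N_p/N_s)² × Z_s = (2156/239)² × 8 = 651 Ω.

Z_p ≈ 651 Ω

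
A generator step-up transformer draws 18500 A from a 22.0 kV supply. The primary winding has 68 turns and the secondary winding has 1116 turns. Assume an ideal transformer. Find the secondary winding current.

I_s ≈ 1130 A

I_s/I_p = N_p/N_s, so I_s = 18500 × 68/1116 = 1130 A.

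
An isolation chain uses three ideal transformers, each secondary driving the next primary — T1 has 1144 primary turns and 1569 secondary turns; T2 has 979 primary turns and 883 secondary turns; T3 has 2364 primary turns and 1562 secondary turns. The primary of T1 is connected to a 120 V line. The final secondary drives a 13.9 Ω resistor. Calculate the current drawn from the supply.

Secondary of T1: V = 120.00 × 1569/1144 = 164.58 V.
Secondary of T2: V = 164.58 × 883/979 = 148.44 V.
Secondary of T3: V = 148.44 × 1562/2364 = 98.082 V.
I_load = 98.082/13.9 = 7.0563 A, so P_out = 98.082 × 7.0563 = 692.09 W.
All ideal ⇒ P_in = P_out, so I_supply = 692.09/120 = 5.77 A.

I_supply ≈ 5.77 A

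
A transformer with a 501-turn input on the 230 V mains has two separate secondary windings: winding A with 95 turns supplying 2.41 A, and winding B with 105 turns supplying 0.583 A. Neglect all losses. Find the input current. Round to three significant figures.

I_in ≈ 0.579 A

V_A = 230 × 95/501 = 43.613 V; V_B = 230 × 105/501 = 48.204 V.
P_out = V_A I_A + V_B I_B = 43.613×2.41 + 48.204×0.583 = 105.11 + 28.103 = 133.21 W.
Ideal ⇒ P_in = P_out, so I_in = P_out/V_in = 133.21/230 = 0.579 A.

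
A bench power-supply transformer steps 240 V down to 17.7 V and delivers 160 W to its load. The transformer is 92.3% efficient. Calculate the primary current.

P_in = P_out/η = 160/0.923 = 173.35 W.
I_p = P_in/V_p = 173.35/240 = 0.722 A.

I_p ≈ 0.722 A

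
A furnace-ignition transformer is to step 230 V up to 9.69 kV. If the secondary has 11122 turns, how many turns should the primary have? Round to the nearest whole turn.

N_p/N_s = V_p/V_s, so N_p = 11122 × 230/9690 = 264.0 ≈ 264 turns.

N_p = 264 turns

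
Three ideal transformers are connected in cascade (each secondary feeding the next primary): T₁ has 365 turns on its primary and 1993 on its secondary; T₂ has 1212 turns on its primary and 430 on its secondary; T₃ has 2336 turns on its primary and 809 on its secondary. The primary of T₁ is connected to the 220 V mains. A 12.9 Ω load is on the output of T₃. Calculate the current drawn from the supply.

Secondary of T₁: V = 220.00 × 1993/365 = 1201.3 V.
Secondary of T₂: V = 1201.3 × 430/1212 = 426.19 V.
Secondary of T₃: V = 426.19 × 809/2336 = 147.60 V.
I_load = 147.60/12.9 = 11.442 A, so P_out = 147.60 × 11.442 = 1688.8 W.
All ideal ⇒ P_in = P_out, so I_supply = 1688.8/220 = 7.68 A.

I_supply ≈ 7.68 A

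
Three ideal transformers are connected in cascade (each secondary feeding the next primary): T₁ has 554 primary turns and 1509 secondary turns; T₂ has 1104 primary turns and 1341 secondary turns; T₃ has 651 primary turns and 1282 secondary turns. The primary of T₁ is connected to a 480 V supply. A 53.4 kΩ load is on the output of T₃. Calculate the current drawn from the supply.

I_supply ≈ 0.382 A

Secondary of T₁: V = 480.00 × 1509/554 = 1307.4 V.
Secondary of T₂: V = 1307.4 × 1341/1104 = 1588.1 V.
Secondary of T₃: V = 1588.1 × 1282/651 = 3127.4 V.
I_load = 3127.4/53400 = 0.058566 A, so P_out = 3127.4 × 0.058566 = 183.16 W.
All ideal ⇒ P_in = P_out, so I_supply = 183.16/480 = 0.382 A.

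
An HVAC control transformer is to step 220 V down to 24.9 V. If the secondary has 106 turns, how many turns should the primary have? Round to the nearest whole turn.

N_p/N_s = V_p/V_s, so N_p = 106 × 220/24.9 = 936.5 ≈ 937 turns.

N_p = 937 turns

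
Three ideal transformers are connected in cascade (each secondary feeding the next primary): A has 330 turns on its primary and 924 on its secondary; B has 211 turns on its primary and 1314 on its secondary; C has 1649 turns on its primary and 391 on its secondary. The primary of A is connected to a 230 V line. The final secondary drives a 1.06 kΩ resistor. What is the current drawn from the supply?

After A: V = 230.00 × 924/330 = 644.00 V.
After B: V = 644.00 × 1314/211 = 4010.5 V.
After C: V = 4010.5 × 391/1649 = 950.94 V.
I_load = 950.94/1060 = 0.89712 A, so P_out = 950.94 × 0.89712 = 853.11 W.
All ideal ⇒ P_in = P_out, so I_supply = 853.11/230 = 3.71 A.

I_supply ≈ 3.71 A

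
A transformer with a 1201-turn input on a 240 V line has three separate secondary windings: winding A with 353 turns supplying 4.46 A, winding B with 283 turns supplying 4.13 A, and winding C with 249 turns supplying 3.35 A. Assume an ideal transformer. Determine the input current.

I_in ≈ 2.98 A

V_A = 240 × 353/1201 = 70.541 V; V_B = 240 × 283/1201 = 56.553 V; V_C = 240 × 249/1201 = 49.759 V.
P_out = V_A I_A + V_B I_B + V_C I_C = 70.541×4.46 + 56.553×4.13 + 49.759×3.35 = 314.61 + 233.56 + 166.69 = 714.87 W.
Ideal ⇒ P_in = P_out, so I_in = P_out/V_in = 714.87/240 = 2.98 A.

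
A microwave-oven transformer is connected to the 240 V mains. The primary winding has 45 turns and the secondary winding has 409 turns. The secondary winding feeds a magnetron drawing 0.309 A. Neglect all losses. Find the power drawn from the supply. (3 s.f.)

P ≈ 674 W

I_p = I_s × N_s/N_p = 0.309 × 409/45 = 2.8085 A.
P = V_p I_p = 240 × 2.8085 = 674 W.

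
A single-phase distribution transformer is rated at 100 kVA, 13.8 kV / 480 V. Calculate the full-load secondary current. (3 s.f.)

I_s = S/V_s = 100000/480 = 208 A.

I_s ≈ 208 A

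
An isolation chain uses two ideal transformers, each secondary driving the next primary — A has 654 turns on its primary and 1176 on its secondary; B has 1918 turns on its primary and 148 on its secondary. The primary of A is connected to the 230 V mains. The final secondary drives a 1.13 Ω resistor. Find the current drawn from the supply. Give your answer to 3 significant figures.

Secondary of A: V = 230.00 × 1176/654 = 413.58 V.
Secondary of B: V = 413.58 × 148/1918 = 31.913 V.
I_load = 31.913/1.13 = 28.242 A, so P_out = 31.913 × 28.242 = 901.29 W.
All ideal ⇒ P_in = P_out, so I_supply = 901.29/230 = 3.92 A.

I_supply ≈ 3.92 A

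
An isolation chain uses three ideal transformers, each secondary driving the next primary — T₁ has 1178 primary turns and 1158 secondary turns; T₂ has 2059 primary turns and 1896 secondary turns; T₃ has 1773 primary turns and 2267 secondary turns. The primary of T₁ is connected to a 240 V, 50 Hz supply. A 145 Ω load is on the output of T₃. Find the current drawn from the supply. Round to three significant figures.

Secondary of T₁: V = 240.00 × 1158/1178 = 235.93 V.
Secondary of T₂: V = 235.93 × 1896/2059 = 217.25 V.
Secondary of T₃: V = 217.25 × 2267/1773 = 277.78 V.
I_load = 277.78/145 = 1.9157 A, so P_out = 277.78 × 1.9157 = 532.15 W.
All ideal ⇒ P_in = P_out, so I_supply = 532.15/240 = 2.22 A.

I_supply ≈ 2.22 A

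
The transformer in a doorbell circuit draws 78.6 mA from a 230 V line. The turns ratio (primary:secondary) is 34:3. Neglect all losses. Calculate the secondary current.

I_s ≈ 0.891 A

I_s/I_p = N_p/N_s, so I_s = 0.0786 × 34/3 = 0.891 A.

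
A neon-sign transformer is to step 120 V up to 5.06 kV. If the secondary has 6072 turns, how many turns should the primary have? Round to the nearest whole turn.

N_p/N_s = V_p/V_s, so N_p = 6072 × 120/5060 = 144.0 ≈ 144 turns.

N_p = 144 turns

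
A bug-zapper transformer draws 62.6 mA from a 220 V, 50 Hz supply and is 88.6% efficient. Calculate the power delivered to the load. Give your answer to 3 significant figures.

P_out ≈ 12.2 W

P_in = V_in I_in = 220 × 0.0626 = 13.772 W.
P_out = η P_in = 0.886 × 13.772 = 12.2 W.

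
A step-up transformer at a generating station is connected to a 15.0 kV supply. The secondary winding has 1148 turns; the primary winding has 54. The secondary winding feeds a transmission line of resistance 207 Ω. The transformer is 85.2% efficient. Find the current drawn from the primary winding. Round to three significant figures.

I_p ≈ 38400 A

V_s = 15000 × 1148/54 = 318890 V.
I_s = V_s/R = 318890/207 = 1540.5 A.
P_out = V_s I_s = 318890 × 1540.5 = 4.9126×10^8 W.
P_in = P_out/η = 4.9126×10^8/0.852 = 5.7659×10^8 W.
I_p = P_in/V_p = 5.7659×10^8/15000 = 38400 A.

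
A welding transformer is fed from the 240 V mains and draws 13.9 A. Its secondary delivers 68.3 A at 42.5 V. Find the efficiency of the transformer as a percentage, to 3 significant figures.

P_in = 240 × 13.9 = 3336.00 W.
P_out = 42.5 × 68.3 = 2902.75 W.
η = P_out/P_in = 2902.75/3336.00 = 0.870.

η ≈ 87.0%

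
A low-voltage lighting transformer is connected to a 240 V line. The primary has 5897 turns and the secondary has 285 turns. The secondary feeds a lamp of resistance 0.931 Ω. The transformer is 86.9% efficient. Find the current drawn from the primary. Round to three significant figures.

I_p ≈ 0.693 A

V_s = 240 × 285/5897 = 11.599 V.
I_s = V_s/R = 11.599/0.931 = 12.459 A.
P_out = V_s I_s = 11.599 × 12.459 = 144.51 W.
P_in = P_out/η = 144.51/0.869 = 166.30 W.
I_p = P_in/V_p = 166.30/240 = 0.693 A.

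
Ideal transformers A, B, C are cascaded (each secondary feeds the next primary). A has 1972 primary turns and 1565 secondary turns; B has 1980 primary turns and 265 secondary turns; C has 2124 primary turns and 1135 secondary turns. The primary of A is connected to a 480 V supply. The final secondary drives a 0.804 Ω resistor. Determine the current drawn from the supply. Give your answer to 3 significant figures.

Secondary of A: V = 480.00 × 1565/1972 = 380.93 V.
Secondary of B: V = 380.93 × 265/1980 = 50.983 V.
Secondary of C: V = 50.983 × 1135/2124 = 27.244 V.
I_load = 27.244/0.804 = 33.886 A, so P_out = 27.244 × 33.886 = 923.18 W.
All ideal ⇒ P_in = P_out, so I_supply = 923.18/480 = 1.92 A.

I_supply ≈ 1.92 A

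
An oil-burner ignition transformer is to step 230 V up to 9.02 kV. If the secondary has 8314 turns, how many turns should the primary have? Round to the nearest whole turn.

N_p/N_s = V_p/V_s, so N_p = 8314 × 230/9020 = 212.0 ≈ 212 turns.

N_p = 212 turns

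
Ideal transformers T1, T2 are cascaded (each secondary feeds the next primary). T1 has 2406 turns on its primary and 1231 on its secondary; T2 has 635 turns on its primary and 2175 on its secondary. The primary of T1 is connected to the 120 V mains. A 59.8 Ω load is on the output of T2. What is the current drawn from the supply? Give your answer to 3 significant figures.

I_supply ≈ 6.16 A

After T1: V = 120.00 × 1231/2406 = 61.397 V.
After T2: V = 61.397 × 2175/635 = 210.30 V.
I_load = 210.30/59.8 = 3.5166 A, so P_out = 210.30 × 3.5166 = 739.53 W.
All ideal ⇒ P_in = P_out, so I_supply = 739.53/120 = 6.16 A.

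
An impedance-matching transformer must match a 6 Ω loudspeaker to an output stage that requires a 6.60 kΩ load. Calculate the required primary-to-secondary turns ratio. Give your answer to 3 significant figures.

N_p/N_s ≈ 33.2

Z_p/Z_s = (N_p/N_s)², so N_p/N_s = √(6600/6) = √1100 = 33.2.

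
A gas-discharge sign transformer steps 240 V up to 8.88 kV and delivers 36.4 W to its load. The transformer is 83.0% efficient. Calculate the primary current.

I_p ≈ 0.183 A

P_in = P_out/η = 36.4/0.830 = 43.855 W.
I_p = P_in/V_p = 43.855/240 = 0.183 A.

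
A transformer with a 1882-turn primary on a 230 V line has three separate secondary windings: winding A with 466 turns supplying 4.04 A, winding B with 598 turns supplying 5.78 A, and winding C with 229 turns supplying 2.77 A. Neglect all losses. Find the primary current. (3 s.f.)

V_A = 230 × 466/1882 = 56.950 V; V_B = 230 × 598/1882 = 73.082 V; V_C = 230 × 229/1882 = 27.986 V.
P_out = V_A I_A + V_B I_B + V_C I_C = 56.950×4.04 + 73.082×5.78 + 27.986×2.77 = 230.08 + 422.41 + 77.522 = 730.01 W.
Ideal ⇒ P_in = P_out, so I_p = P_out/V_p = 730.01/230 = 3.17 A.

I_p ≈ 3.17 A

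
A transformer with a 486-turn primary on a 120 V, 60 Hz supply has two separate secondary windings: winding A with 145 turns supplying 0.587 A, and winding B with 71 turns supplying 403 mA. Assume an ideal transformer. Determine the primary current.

V_A = 120 × 145/486 = 35.802 V; V_B = 120 × 71/486 = 17.531 V.
P_out = V_A I_A + V_B I_B = 35.802×0.587 + 17.531×0.403 = 21.016 + 7.0649 = 28.081 W.
Ideal ⇒ P_in = P_out, so I_p = P_out/V_p = 28.081/120 = 0.234 A.

I_p ≈ 0.234 A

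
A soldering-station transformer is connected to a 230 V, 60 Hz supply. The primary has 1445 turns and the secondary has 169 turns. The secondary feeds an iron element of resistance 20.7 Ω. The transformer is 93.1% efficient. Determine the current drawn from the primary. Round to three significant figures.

V_s = 230 × 169/1445 = 26.900 V.
I_s = V_s/R = 26.900/20.7 = 1.2995 A.
P_out = V_s I_s = 26.900 × 1.2995 = 34.956 W.
P_in = P_out/η = 34.956/0.931 = 37.547 W.
I_p = P_in/V_p = 37.547/230 = 0.163 A.

I_p ≈ 0.163 A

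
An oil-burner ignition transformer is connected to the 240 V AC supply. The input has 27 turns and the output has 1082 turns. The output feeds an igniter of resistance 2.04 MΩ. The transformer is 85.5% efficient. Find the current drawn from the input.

V_out = 240 × 1082/27 = 9617.8 V.
I_out = V_out/R = 9617.8/(2.04×10^6) = 0.0047146 A.
P_out = V_out I_out = 9617.8 × 0.0047146 = 45.344 W.
P_in = P_out/η = 45.344/0.855 = 53.034 W.
I_in = P_in/V_in = 53.034/240 = 0.221 A.

I_in ≈ 0.221 A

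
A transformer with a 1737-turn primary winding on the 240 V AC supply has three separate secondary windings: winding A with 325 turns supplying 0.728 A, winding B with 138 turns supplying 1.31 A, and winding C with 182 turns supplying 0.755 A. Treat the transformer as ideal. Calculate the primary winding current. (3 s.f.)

I_p ≈ 0.319 A

V_A = 240 × 325/1737 = 44.905 V; V_B = 240 × 138/1737 = 19.067 V; V_C = 240 × 182/1737 = 25.147 V.
P_out = V_A I_A + V_B I_B + V_C I_C = 44.905×0.728 + 19.067×1.31 + 25.147×0.755 = 32.691 + 24.978 + 18.986 = 76.655 W.
Ideal ⇒ P_in = P_out, so I_p = P_out/V_p = 76.655/240 = 0.319 A.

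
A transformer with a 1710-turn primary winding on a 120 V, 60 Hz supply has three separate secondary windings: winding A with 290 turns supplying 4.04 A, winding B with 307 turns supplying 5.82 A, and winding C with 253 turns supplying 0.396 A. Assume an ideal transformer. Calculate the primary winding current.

I_p ≈ 1.79 A

V_A = 120 × 290/1710 = 20.351 V; V_B = 120 × 307/1710 = 21.544 V; V_C = 120 × 253/1710 = 17.754 V.
P_out = V_A I_A + V_B I_B + V_C I_C = 20.351×4.04 + 21.544×5.82 + 17.754×0.396 = 82.218 + 125.39 + 7.0307 = 214.63 W.
Ideal ⇒ P_in = P_out, so I_p = P_out/V_p = 214.63/120 = 1.79 A.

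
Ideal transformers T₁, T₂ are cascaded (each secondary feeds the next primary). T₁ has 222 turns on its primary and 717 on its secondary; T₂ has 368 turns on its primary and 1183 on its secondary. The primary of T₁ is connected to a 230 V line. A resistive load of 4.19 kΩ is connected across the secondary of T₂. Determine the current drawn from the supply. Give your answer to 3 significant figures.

After T₁: V = 230.00 × 717/222 = 742.84 V.
After T₂: V = 742.84 × 1183/368 = 2388.0 V.
I_load = 2388.0/4190 = 0.56992 A, so P_out = 2388.0 × 0.56992 = 1361.0 W.
All ideal ⇒ P_in = P_out, so I_supply = 1361.0/230 = 5.92 A.

I_supply ≈ 5.92 A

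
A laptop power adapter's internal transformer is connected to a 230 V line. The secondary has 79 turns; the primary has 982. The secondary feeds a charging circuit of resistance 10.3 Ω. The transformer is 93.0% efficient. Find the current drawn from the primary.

V_s = 230 × 79/982 = 18.503 V.
I_s = V_s/R = 18.503/10.3 = 1.7964 A.
P_out = V_s I_s = 18.503 × 1.7964 = 33.239 W.
P_in = P_out/η = 33.239/0.930 = 35.741 W.
I_p = P_in/V_p = 35.741/230 = 0.155 A.

I_p ≈ 0.155 A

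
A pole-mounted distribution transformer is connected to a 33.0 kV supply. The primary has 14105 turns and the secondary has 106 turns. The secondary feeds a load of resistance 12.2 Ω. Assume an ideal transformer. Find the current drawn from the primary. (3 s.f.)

V_s = V_p × N_s/N_p = 33000 × 106/14105 = 248.00 V.
I_s = V_s/R = 248.00/12.2 = 20.328 A.
For an ideal transformer I_p N_p = I_s N_s, so I_p = 20.328 × 106/14105 = 0.153 A.

I_p ≈ 0.153 A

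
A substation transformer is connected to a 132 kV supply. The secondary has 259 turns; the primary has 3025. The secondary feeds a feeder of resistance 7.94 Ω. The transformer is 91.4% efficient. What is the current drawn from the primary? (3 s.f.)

I_p ≈ 133 A

V_s = 132000 × 259/3025 = 11302 V.
I_s = V_s/R = 11302/7.94 = 1423.4 A.
P_out = V_s I_s = 11302 × 1423.4 = 1.6087×10^7 W.
P_in = P_out/η = 1.6087×10^7/0.914 = 1.7601×10^7 W.
I_p = P_in/V_p = 1.7601×10^7/132000 = 133 A.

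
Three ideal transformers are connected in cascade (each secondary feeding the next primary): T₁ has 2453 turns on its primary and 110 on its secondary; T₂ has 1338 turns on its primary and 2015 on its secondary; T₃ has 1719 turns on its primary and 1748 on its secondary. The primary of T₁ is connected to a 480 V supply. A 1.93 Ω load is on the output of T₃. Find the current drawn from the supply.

I_supply ≈ 1.17 A

Secondary of T₁: V = 480.00 × 110/2453 = 21.525 V.
Secondary of T₂: V = 21.525 × 2015/1338 = 32.416 V.
Secondary of T₃: V = 32.416 × 1748/1719 = 32.963 V.
I_load = 32.963/1.93 = 17.079 A, so P_out = 32.963 × 17.079 = 562.97 W.
All ideal ⇒ P_in = P_out, so I_supply = 562.97/480 = 1.17 A.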